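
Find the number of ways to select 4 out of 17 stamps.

C(17,4) = 17!/(4! x (17-4)!).

Final answer: C(17,4) = 2380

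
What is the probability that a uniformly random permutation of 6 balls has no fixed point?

Use the recurrence D(n) = (n-1)(D(n-1) + D(n-2)) with D(0)=1, D(1)=0.
Building up: D(2)=1, D(3)=2, D(4)=9, D(5)=44, D(6)=265.
Total arrangements: 6! = 720.
Probability = D(6)/6! = 53/144.

Final answer: D(6)/6! = 265/720 = 0.368056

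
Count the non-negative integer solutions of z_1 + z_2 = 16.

Stars and bars with 16 stars and 1 bars:
C(16+2-1, 2-1) = C(17,1).

Final answer: C(17,1) = 17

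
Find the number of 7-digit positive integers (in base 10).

These are the integers in [10^6, 10^7), so the count is 10^7 - 10^6 = 9 x 10^6.

Final answer: 9000000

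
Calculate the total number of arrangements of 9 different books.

The number of ways to arrange 9 distinct objects is 9!.

Final answer: 9! = 362880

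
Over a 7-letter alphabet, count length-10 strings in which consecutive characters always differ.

Let g(n) count such strings. g(1) = 7, and each valid string of length n-1 extends in 6 ways (any symbol but the last), so g(n) = 6 g(n-1).
Total: g(10) = 7 x 6^9.

Final answer: 7 x 6^{9} = 70543872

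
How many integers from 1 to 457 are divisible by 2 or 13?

Multiples of 2: 228. Multiples of 13: 35. Of both (lcm=26): 17.
By inclusion-exclusion: 228 + 35 - 17.

Final answer: 246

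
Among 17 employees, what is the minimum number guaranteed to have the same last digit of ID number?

There are 10 possible values for last digit of ID number. With 17 employees and 10 categories, by pigeonhole: ceiling(17/10).

Final answer: 2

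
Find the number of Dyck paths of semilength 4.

Total monotonic paths to (4,4): C(8,4) = 70.
A path is bad iff it touches y = x + 1; reflecting its initial segment maps bad paths bijectively onto all paths to (3,5), of which there are C(8,5) = 56.
Valid Dyck paths: 70 - 56.
(Equivalently, C_{4} = C(8,4)/5 = 70/5.)

Final answer: C_{4} = 14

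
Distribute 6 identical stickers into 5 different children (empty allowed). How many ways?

Stars and bars: C(n+k-1, k-1) = C(10,4).

Final answer: C(10,4) = 210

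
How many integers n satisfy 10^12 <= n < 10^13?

First digit: 9 choices (1-9). Each of the remaining 12 digits: 10 choices.
Total: 9 x 10^12.

Final answer: 9000000000000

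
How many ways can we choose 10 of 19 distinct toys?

C(19,10) = 19!/(10! x 9!).

Final answer: \binom{19}{10} = 92378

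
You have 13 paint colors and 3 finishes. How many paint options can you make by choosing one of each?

By the multiplication principle: 13 x 3.

Final answer: 39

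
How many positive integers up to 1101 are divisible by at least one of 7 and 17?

Multiples of 7: 157. Multiples of 17: 64. Of both (lcm=119): 9.
By inclusion-exclusion: 157 + 64 - 9.

Final answer: 212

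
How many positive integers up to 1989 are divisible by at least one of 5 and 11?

Multiples of 5: 397. Multiples of 11: 180. Of both (lcm=55): 36.
By inclusion-exclusion: 397 + 180 - 36.

Final answer: 541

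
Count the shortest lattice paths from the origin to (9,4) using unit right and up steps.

Each path has 9 right steps and 4 up steps in some order (13 steps total).
Choose which 4 of the 13 steps are up: C(13,4).

Final answer: C(13,4) = 715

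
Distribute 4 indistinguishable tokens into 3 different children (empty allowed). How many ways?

Stars and bars: C(n+k-1, k-1) = C(6,2).

Final answer: C(6,2) = 15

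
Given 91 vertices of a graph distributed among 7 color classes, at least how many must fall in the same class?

By pigeonhole with 91 objects and 7 categories: ceiling(91/7).

Final answer: 13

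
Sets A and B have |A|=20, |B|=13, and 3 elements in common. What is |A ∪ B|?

|A union B| = |A| + |B| - |A intersect B| = 20 + 13 - 3.

Final answer: 30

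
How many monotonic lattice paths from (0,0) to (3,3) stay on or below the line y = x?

Total monotonic paths to (3,3): C(6,3) = 20.
A path is bad iff it touches y = x + 1; reflecting its initial segment maps bad paths bijectively onto all paths to (2,4), of which there are C(6,4) = 15.
Valid Dyck paths: 20 - 15.
(This is the Catalan number C_{3}.)

Final answer: C_{3} = 5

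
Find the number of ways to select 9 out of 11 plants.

C(11,9) = 11!/(9! x 2!).

Final answer: \binom{11}{9} = 55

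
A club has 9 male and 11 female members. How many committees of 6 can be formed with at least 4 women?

Sum over valid woman counts:
C(11,4)C(9,2) = 11880
C(11,5)C(9,1) = 4158
C(11,6)C(9,0) = 462
Total: 11880 + 4158 + 462.

Final answer: 16500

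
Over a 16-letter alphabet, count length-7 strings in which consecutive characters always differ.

First character: 16 choices. Each subsequent: 15 choices (must differ from the previous one).
Total: 16 x 15^6.

Final answer: 16 x 15^{6} = 182250000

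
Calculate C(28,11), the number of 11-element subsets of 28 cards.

C(28,11) = 28!/(11! x 17!).

Final answer: \binom{28}{11} = 21474180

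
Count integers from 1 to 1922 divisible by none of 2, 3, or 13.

|div by 2|=961, |div by 3|=640, |div by 13|=147.
|div by 2&3|=320, |div by 2&13|=73, |div by 3&13|=49, |div by all|=24.
By inclusion-exclusion, divisible by at least one: 961+640+147-320-73-49+24 = 1330.
Not divisible by any: 1922 - 1330.

Final answer: 592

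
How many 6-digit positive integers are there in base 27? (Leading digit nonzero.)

Leading digit: 26 options (nonzero). Other 5 digit(s): 27 options each.
Total: 26 x 27^5.

Final answer: 373071582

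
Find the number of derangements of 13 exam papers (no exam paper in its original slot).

D(n) = (n-1)(D(n-1) + D(n-2)), D(0)=1, D(1)=0.
D(2) = 1 x (0 + 1) = 1
D(3) = 2 x (1 + 0) = 2
D(4) = 3 x (2 + 1) = 9
D(5) = 4 x (9 + 2) = 44
D(6) = 5 x (44 + 9) = 265
D(7) = 6 x (265 + 44) = 1854
D(8) = 7 x (1854 + 265) = 14833
D(9) = 8 x (14833 + 1854) = 133496
D(10) = 9 x (133496 + 14833) = 1334961
D(11) = 10 x (1334961 + 133496) = 14684570
D(12) = 11 x (14684570 + 1334961) = 176214841
D(13) = 12 x (D(12) + D(11)) = 12 x (176214841 + 14684570)

Final answer: D(13) = 2290792932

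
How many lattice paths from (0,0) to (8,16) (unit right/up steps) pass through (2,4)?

Paths (0,0)->(2,4): C(6,4) = 15.
Paths (2,4)->(8,16): C(18,12) = 18564.
By multiplication principle: 15 x 18564.

Final answer: 278460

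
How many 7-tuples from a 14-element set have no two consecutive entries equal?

Let g(n) count such strings. g(1) = 14, and each valid string of length n-1 extends in 13 ways (any symbol but the last), so g(n) = 13 g(n-1).
Total: g(7) = 14 x 13^6.

Final answer: 14 x 13^{6} = 67575326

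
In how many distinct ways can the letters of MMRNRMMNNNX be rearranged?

Letters (M:4, N:4, R:2, X:1). Total letters: 11.
Permutations = 11!/(4! x 4! x 2!).

Final answer: 34650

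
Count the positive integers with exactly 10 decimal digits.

First digit: 9 choices (1-9). Each of the remaining 9 digits: 10 choices.
Total: 9 x 10^9.

Final answer: 9000000000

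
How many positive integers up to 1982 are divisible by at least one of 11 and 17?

Multiples of 11: 180. Multiples of 17: 116. Of both (lcm=187): 10.
By inclusion-exclusion: 180 + 116 - 10.

Final answer: 286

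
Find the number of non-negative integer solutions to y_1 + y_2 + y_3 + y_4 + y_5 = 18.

Stars and bars with 18 stars and 4 bars:
C(18+5-1, 5-1) = C(22,4).

Final answer: C(22,4) = 7315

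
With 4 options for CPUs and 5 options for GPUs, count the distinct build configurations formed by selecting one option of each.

By the multiplication principle: 4 x 5.

Final answer: 20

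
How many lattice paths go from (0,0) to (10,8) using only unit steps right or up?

Each path has 10 right steps and 8 up steps in some order (18 steps total).
Choose which 8 of the 18 steps are up: C(18,8).

Final answer: C(18,8) = 43758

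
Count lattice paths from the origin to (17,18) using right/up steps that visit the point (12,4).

Paths (0,0)->(12,4): C(16,4) = 1820.
Paths (12,4)->(17,18): C(19,14) = 11628.
By multiplication principle: 1820 x 11628.

Final answer: 21162960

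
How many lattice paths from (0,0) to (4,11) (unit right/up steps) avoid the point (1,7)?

Total paths to (4,11): C(15,11) = 1365.
Paths through (1,7): C(8,7) x C(7,4) = 280.
Avoiding (1,7): 1365 - 280.

Final answer: 1085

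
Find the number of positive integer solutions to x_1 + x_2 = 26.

Substitute x'_i = x_i - 1 (so x'_i >= 0). Then sum x'_i = 26 - 2 = 24.
Stars and bars: C(24+2-1, 2-1) = C(25,1).

Final answer: C(25,1) = 25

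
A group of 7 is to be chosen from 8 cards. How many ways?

C(8,7) = 8!/(7! x (8-7)!).

Final answer: C(8,7) = 8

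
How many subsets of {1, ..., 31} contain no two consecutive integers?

Condition on whether n belongs to the subset: if not, any valid subset of {1, ..., n-1} works (a(n-1)); if so, n-1 is excluded and the rest is a valid subset of {1, ..., n-2} (a(n-2)). Hence a(n) = a(n-1) + a(n-2), a(1)=2, a(2)=3.
Iterating the recurrence: a(1)=2, a(2)=3, a(3)=5, a(4)=8, a(5)=13, a(6)=21, a(7)=34, a(8)=55, a(9)=89, a(10)=144, a(11)=233, a(12)=377, a(13)=610, a(14)=987, a(15)=1597, a(16)=2584, a(17)=4181, a(18)=6765, a(19)=10946, a(20)=17711, a(21)=28657, a(22)=46368, a(23)=75025, a(24)=121393, a(25)=196418, a(26)=317811, a(27)=514229, a(28)=832040, a(29)=1346269, a(30)=2178309, a(31)=3524578.

Final answer: 3524578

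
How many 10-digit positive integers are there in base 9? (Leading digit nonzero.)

Leading digit: 8 options (nonzero). Other 9 digit(s): 9 options each.
Total: 8 x 9^9.

Final answer: 3099363912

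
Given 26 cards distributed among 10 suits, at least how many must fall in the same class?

By pigeonhole with 26 objects and 10 categories: ceiling(26/10).

Final answer: 3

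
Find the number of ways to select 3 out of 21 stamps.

C(21,3) = 21!/(3! x (21-3)!).

Final answer: C(21,3) = 1330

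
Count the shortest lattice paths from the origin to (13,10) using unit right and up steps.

Each path has 13 right steps and 10 up steps in some order (23 steps total).
Choose which 10 of the 23 steps are up: C(23,10).

Final answer: C(23,10) = 1144066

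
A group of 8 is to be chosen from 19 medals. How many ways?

C(19,8) = 19!/(8! x (19-8)!).

Final answer: C(19,8) = 75582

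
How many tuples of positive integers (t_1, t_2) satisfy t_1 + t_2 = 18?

Substitute t'_i = t_i - 1 (so t'_i >= 0). Then sum t'_i = 18 - 2 = 16.
Stars and bars: C(16+2-1, 2-1) = C(17,1).

Final answer: C(17,1) = 17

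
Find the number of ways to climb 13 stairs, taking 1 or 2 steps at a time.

Condition on the final move: it is a 1-step (f(n-1) ways to get there) or a 2-step (f(n-2) ways), so f(n) = f(n-1) + f(n-2), with f(1)=1, f(2)=2.
Iterating the recurrence: f(1)=1, f(2)=2, f(3)=3, f(4)=5, f(5)=8, f(6)=13, f(7)=21, f(8)=34, f(9)=55, f(10)=89, f(11)=144, f(12)=233, f(13)=377.

Final answer: 377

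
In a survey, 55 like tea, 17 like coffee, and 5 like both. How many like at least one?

|A union B| = |A| + |B| - |A intersect B| = 55 + 17 - 5.

Final answer: 67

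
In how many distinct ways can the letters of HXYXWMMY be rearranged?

Letters (H:1, M:2, W:1, X:2, Y:2). Total letters: 8.
Permutations = 8!/(2! x 2! x 2!).

Final answer: 5040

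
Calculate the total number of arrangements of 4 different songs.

The number of ways to arrange 4 distinct objects is 4!.

Final answer: 4! = 24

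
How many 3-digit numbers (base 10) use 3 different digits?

First digit: 9 (not 0). Second: 9 (not first). Third: 8, etc.
Total: 9 x 9 x 8.

Final answer: 648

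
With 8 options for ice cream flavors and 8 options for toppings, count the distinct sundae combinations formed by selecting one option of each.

By the multiplication principle: 8 x 8.

Final answer: 64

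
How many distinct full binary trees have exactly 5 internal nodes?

This is a standard Catalan-number count: the answer is C_n. Here n = 5.
C_n = C(2n,n) - C(2n,n+1), so C_{5} = C(10,5) - C(10,6) = 252 - 210.

Final answer: C_{5} = 42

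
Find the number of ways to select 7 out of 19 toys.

C(19,7) = 19!/(7! x 12!).

Final answer: \binom{19}{7} = 50388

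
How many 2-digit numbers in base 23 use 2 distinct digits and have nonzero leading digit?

The leading digit has 22 choices (anything but zero); the next has 22 (anything but the first), then 21, and so on, one fewer each time.
Total: 22 x 22.

Final answer: 484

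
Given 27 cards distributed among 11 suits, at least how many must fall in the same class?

By pigeonhole with 27 objects and 11 categories: ceiling(27/11).

Final answer: 3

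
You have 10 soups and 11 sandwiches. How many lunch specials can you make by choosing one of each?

By the multiplication principle: 10 x 11.

Final answer: 110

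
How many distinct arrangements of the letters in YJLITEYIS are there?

Letters (E:1, I:2, J:1, L:1, S:1, T:1, Y:2). Total letters: 9.
Permutations = 9!/(2! x 2!).

Final answer: 90720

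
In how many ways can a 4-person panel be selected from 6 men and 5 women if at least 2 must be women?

Sum over valid woman counts:
C(5,2)C(6,2) = 150
C(5,3)C(6,1) = 60
C(5,4)C(6,0) = 5
Total: 150 + 60 + 5.

Final answer: 215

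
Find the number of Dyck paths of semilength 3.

Total monotonic paths to (3,3): C(6,3) = 20.
Reflecting each bad path at its first crossing gives a bijection with paths to (2,4): C(6,4) = 15.
Valid Dyck paths: 20 - 15.
(Equivalently, C_{3} = C(6,3)/4 = 20/4.)

Final answer: C_{3} = 5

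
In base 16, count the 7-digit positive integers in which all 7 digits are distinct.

First digit: 15 (nonzero). Second: 15 (not first). Third: 14, etc.
Total: 15 x 15 x 14 x 13 x 12 x 11 x 10.

Final answer: 54054000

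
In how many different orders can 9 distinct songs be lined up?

The number of ways to arrange 9 distinct objects is 9!.

Final answer: 9! = 362880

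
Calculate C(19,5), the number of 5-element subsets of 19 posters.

C(19,5) = 19!/(5! x 14!).

Final answer: \binom{19}{5} = 11628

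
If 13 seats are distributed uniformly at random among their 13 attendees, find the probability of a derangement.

Derangements satisfy D(n) = (n-1)(D(n-1) + D(n-2)), starting from D(0)=1, D(1)=0.
Building up: D(2)=1, D(3)=2, D(4)=9, D(5)=44, D(6)=265, D(7)=1854, D(8)=14833, D(9)=133496, D(10)=1334961, D(11)=14684570, D(12)=176214841, D(13)=2290792932.
Total arrangements: 13! = 6227020800.
Probability = D(13)/13! = 63633137/172972800.

Final answer: D(13)/13! = 2290792932/6227020800 = 0.367879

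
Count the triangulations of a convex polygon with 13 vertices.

The structures are counted by the Catalan number C_n. Here n = 13 - 2 = 11.
C_n = C(2n,n) - C(2n,n+1), so C_{11} = C(22,11) - C(22,12) = 705432 - 646646.

Final answer: C_{11} = 58786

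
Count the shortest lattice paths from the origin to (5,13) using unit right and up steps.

Each path has 5 right steps and 13 up steps in some order (18 steps total).
Choose which 13 of the 18 steps are up: C(18,13).

Final answer: C(18,13) = 8568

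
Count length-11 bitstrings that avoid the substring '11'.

Let a(n) count valid strings. If the last bit is 0 the prefix is any valid string of length n-1; if it is 1 the string must end in 01 with a valid prefix of length n-2. So a(n) = a(n-1) + a(n-2), a(1)=2, a(2)=3.
Building up term by term: a(1)=2, a(2)=3, a(3)=5, a(4)=8, a(5)=13, a(6)=21, a(7)=34, a(8)=55, a(9)=89, a(10)=144, a(11)=233.

Final answer: 233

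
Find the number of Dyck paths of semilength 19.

Total monotonic paths to (19,19): C(38,19) = 35345263800.
Reflecting each bad path at its first crossing gives a bijection with paths to (18,20): C(38,20) = 33578000610.
Valid Dyck paths: 35345263800 - 33578000610.
(These counts are the Catalan numbers.)

Final answer: C_{19} = 1767263190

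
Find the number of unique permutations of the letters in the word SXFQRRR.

Letters (F:1, Q:1, R:3, S:1, X:1). Total letters: 7.
Permutations = 7!/(3!).

Final answer: 840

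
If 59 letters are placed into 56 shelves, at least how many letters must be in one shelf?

By the pigeonhole principle: ceiling(59/56).

Final answer: 2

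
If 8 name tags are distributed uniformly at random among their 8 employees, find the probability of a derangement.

Use the recurrence D(n) = (n-1)(D(n-1) + D(n-2)) with D(0)=1, D(1)=0.
Building up: D(2)=1, D(3)=2, D(4)=9, D(5)=44, D(6)=265, D(7)=1854, D(8)=14833.
Total arrangements: 8! = 40320.
Probability = D(8)/8! = 2119/5760.

Final answer: D(8)/8! = 14833/40320 = 0.367882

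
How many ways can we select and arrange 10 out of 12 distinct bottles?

P(12,10) = 12!/(12-10)! = 12!/2!.

Final answer: P(12,10) = 239500800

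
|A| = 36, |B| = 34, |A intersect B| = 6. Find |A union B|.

|A union B| = |A| + |B| - |A intersect B| = 36 + 34 - 6.

Final answer: 64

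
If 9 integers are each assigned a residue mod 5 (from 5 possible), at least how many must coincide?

There are 5 possible values for residue mod 5. With 9 integers and 5 categories, by pigeonhole: ceiling(9/5).

Final answer: 2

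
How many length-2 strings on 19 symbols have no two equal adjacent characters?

Let g(n) count such strings. g(1) = 19, and each valid string of length n-1 extends in 18 ways (any symbol but the last), so g(n) = 18 g(n-1).
Total: g(2) = 19 x 18^1.

Final answer: 19 x 18^{1} = 342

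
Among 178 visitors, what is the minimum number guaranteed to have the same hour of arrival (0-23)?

There are 24 possible values for hour of arrival (0-23). With 178 visitors and 24 categories, by pigeonhole: ceiling(178/24).

Final answer: 8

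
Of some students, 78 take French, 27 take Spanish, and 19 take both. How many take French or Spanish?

|A union B| = |A| + |B| - |A intersect B| = 78 + 27 - 19.

Final answer: 86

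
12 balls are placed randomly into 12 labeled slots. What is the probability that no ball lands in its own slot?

Use the recurrence D(n) = (n-1)(D(n-1) + D(n-2)) with D(0)=1, D(1)=0.
Building up: D(2)=1, D(3)=2, D(4)=9, D(5)=44, D(6)=265, D(7)=1854, D(8)=14833, D(9)=133496, D(10)=1334961, D(11)=14684570, D(12)=176214841.
Total arrangements: 12! = 479001600.
Probability = D(12)/12! = 16019531/43545600.

Final answer: D(12)/12! = 176214841/479001600 = 0.367879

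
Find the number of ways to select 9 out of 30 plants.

C(30,9) = 30!/(9! x 21!).

Final answer: \binom{30}{9} = 14307150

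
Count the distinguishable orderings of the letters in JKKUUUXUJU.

Letters (J:2, K:2, U:5, X:1). Total letters: 10.
Permutations = 10!/(5! x 2! x 2!).

Final answer: 7560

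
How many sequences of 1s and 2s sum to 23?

Condition on the final move: it is a 1-step (f(n-1) ways to get there) or a 2-step (f(n-2) ways), so f(n) = f(n-1) + f(n-2), with f(1)=1, f(2)=2.
Building up term by term: f(1)=1, f(2)=2, f(3)=3, f(4)=5, f(5)=8, f(6)=13, f(7)=21, f(8)=34, f(9)=55, f(10)=89, f(11)=144, f(12)=233, f(13)=377, f(14)=610, f(15)=987, f(16)=1597, f(17)=2584, f(18)=4181, f(19)=6765, f(20)=10946, f(21)=17711, f(22)=28657, f(23)=46368.

Final answer: 46368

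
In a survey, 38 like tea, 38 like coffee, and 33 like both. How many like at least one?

|A union B| = |A| + |B| - |A intersect B| = 38 + 38 - 33.

Final answer: 43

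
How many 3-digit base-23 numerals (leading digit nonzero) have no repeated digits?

The leading digit has 22 choices (anything but zero); the next has 22 (anything but the first), then 21, and so on, one fewer each time.
Total: 22 x 22 x 21.

Final answer: 10164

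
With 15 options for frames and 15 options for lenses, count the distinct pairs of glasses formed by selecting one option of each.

By the multiplication principle: 15 x 15.

Final answer: 225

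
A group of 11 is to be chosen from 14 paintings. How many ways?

C(14,11) = 14!/(11! x 3!).

Final answer: \binom{14}{11} = 364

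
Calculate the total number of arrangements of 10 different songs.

The number of ways to arrange 10 distinct objects is 10!.

Final answer: 10! = 3628800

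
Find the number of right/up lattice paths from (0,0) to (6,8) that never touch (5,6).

Total paths to (6,8): C(14,8) = 3003.
Paths through (5,6): C(11,6) x C(3,2) = 1386.
Avoiding (5,6): 3003 - 1386.

Final answer: 1617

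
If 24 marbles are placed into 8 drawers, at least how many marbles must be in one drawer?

By the pigeonhole principle: ceiling(24/8).

Final answer: 3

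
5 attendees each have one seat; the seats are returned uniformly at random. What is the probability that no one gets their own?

D(n) = (n-1)(D(n-1) + D(n-2)), D(0)=1, D(1)=0.
Building up: D(2)=1, D(3)=2, D(4)=9, D(5)=44.
Total arrangements: 5! = 120.
Probability = D(5)/5! = 11/30.

Final answer: D(5)/5! = 44/120 = 0.366667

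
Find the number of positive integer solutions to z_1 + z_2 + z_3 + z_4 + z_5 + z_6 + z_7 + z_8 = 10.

Substitute z'_i = z_i - 1 (so z'_i >= 0). Then sum z'_i = 10 - 8 = 2.
Stars and bars: C(2+8-1, 8-1) = C(9,7).

Final answer: C(9,7) = 36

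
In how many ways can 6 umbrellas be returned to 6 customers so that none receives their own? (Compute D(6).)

D(n) = (n-1)(D(n-1) + D(n-2)), D(0)=1, D(1)=0.
D(2) = 1 x (0 + 1) = 1
D(3) = 2 x (1 + 0) = 2
D(4) = 3 x (2 + 1) = 9
D(5) = 4 x (9 + 2) = 44
D(6) = 5 x (D(5) + D(4)) = 5 x (44 + 9)

Final answer: D(6) = 265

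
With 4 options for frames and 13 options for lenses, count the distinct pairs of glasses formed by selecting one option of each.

By the multiplication principle: 4 x 13.

Final answer: 52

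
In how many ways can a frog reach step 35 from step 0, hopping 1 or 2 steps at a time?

Condition on the final move: it is a 1-step (f(n-1) ways to get there) or a 2-step (f(n-2) ways), so f(n) = f(n-1) + f(n-2), with f(1)=1, f(2)=2.
Computing successive values: f(1)=1, f(2)=2, f(3)=3, f(4)=5, f(5)=8, f(6)=13, f(7)=21, f(8)=34, f(9)=55, f(10)=89, f(11)=144, f(12)=233, f(13)=377, f(14)=610, f(15)=987, f(16)=1597, f(17)=2584, f(18)=4181, f(19)=6765, f(20)=10946, f(21)=17711, f(22)=28657, f(23)=46368, f(24)=75025, f(25)=121393, f(26)=196418, f(27)=317811, f(28)=514229, f(29)=832040, f(30)=1346269, f(31)=2178309, f(32)=3524578, f(33)=5702887, f(34)=9227465, f(35)=14930352.

Final answer: 14930352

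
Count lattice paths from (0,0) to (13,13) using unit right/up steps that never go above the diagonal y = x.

Total monotonic paths to (13,13): C(26,13) = 10400600.
By the reflection principle, paths that go above the diagonal number C(26,14) = 9657700.
Valid Dyck paths: 10400600 - 9657700.
(Equivalently, C_{13} = C(26,13)/14 = 10400600/14.)

Final answer: C_{13} = 742900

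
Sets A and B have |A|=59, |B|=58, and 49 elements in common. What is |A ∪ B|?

|A union B| = |A| + |B| - |A intersect B| = 59 + 58 - 49.

Final answer: 68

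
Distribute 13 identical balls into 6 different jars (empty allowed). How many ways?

Stars and bars: C(n+k-1, k-1) = C(18,5).

Final answer: C(18,5) = 8568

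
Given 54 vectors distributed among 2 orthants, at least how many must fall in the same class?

By pigeonhole with 54 objects and 2 categories: ceiling(54/2).

Final answer: 27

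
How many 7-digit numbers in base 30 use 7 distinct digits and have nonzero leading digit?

The leading digit has 29 choices (anything but zero); the next has 29 (anything but the first), then 28, and so on, one fewer each time.
Total: 29 x 29 x 28 x 27 x 26 x 25 x 24.

Final answer: 9918417600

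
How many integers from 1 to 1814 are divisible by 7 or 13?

Multiples of 7: 259. Multiples of 13: 139. Of both (lcm=91): 19.
By inclusion-exclusion: 259 + 139 - 19.

Final answer: 379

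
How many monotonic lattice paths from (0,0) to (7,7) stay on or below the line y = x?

Total monotonic paths to (7,7): C(14,7) = 3432.
Reflecting each bad path at its first crossing gives a bijection with paths to (6,8): C(14,8) = 3003.
Valid Dyck paths: 3432 - 3003.
(This is the Catalan number C_{7}.)

Final answer: C_{7} = 429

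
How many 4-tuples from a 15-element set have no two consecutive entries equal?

Let g(n) count such strings. g(1) = 15, and each valid string of length n-1 extends in 14 ways (any symbol but the last), so g(n) = 14 g(n-1).
Total: g(4) = 15 x 14^3.

Final answer: 15 x 14^{3} = 41160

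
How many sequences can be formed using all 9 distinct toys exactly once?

The number of ways to arrange 9 distinct objects is 9!.

Final answer: 9! = 362880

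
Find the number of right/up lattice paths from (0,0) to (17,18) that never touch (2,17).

Total paths to (17,18): C(35,18) = 4537567650.
Paths through (2,17): C(19,17) x C(16,1) = 2736.
Avoiding (2,17): 4537567650 - 2736.

Final answer: 4537564914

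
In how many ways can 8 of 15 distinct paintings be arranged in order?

P(15,8) = 15!/(15-8)! = 15!/7!.

Final answer: P(15,8) = 259459200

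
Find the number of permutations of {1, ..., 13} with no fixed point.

D(n) = (n-1)(D(n-1) + D(n-2)), D(0)=1, D(1)=0.
D(2) = 1 x (0 + 1) = 1
D(3) = 2 x (1 + 0) = 2
D(4) = 3 x (2 + 1) = 9
D(5) = 4 x (9 + 2) = 44
D(6) = 5 x (44 + 9) = 265
D(7) = 6 x (265 + 44) = 1854
D(8) = 7 x (1854 + 265) = 14833
D(9) = 8 x (14833 + 1854) = 133496
D(10) = 9 x (133496 + 14833) = 1334961
D(11) = 10 x (1334961 + 133496) = 14684570
D(12) = 11 x (14684570 + 1334961) = 176214841
D(13) = 12 x (D(12) + D(11)) = 12 x (176214841 + 14684570)

Final answer: D(13) = 2290792932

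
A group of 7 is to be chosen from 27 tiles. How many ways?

C(27,7) = 27!/(7! x 20!).

Final answer: \binom{27}{7} = 888030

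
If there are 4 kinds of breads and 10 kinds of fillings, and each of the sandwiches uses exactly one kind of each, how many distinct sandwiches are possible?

By the multiplication principle: 4 x 10.

Final answer: 40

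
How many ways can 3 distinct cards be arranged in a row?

The number of ways to arrange 3 distinct objects is 3!.

Final answer: 3! = 6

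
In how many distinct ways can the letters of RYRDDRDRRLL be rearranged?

Letters (D:3, L:2, R:5, Y:1). Total letters: 11.
Permutations = 11!/(5! x 3! x 2!).

Final answer: 27720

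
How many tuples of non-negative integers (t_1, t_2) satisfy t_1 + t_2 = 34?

Stars and bars with 34 stars and 1 bars:
C(34+2-1, 2-1) = C(35,1).

Final answer: C(35,1) = 35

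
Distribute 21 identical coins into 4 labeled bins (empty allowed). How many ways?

Stars and bars: C(n+k-1, k-1) = C(24,3).

Final answer: C(24,3) = 2024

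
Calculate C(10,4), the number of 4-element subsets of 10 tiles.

C(10,4) = 10!/(4! x (10-4)!).

Final answer: C(10,4) = 210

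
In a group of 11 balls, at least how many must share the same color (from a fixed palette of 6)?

There are 6 possible values for color (from a fixed palette of 6). With 11 balls and 6 categories, by pigeonhole: ceiling(11/6).

Final answer: 2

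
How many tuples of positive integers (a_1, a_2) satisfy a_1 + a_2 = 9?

Substitute a'_i = a_i - 1 (so a'_i >= 0). Then sum a'_i = 9 - 2 = 7.
Stars and bars: C(7+2-1, 2-1) = C(8,1).

Final answer: C(8,1) = 8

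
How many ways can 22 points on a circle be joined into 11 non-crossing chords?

This is counted by the nth Catalan number C_n. Here n = 22/2 = 11.
C_n = C(2n,n)/(n+1), so C_{11} = C(22,11)/12 = 705432/12.

Final answer: C_{11} = 58786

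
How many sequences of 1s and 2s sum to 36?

Let f(n) count the ways. The last step is size 1 or 2, so f(n) = f(n-1) + f(n-2) with f(1)=1, f(2)=2.
Iterating the recurrence: f(1)=1, f(2)=2, f(3)=3, f(4)=5, f(5)=8, f(6)=13, f(7)=21, f(8)=34, f(9)=55, f(10)=89, f(11)=144, f(12)=233, f(13)=377, f(14)=610, f(15)=987, f(16)=1597, f(17)=2584, f(18)=4181, f(19)=6765, f(20)=10946, f(21)=17711, f(22)=28657, f(23)=46368, f(24)=75025, f(25)=121393, f(26)=196418, f(27)=317811, f(28)=514229, f(29)=832040, f(30)=1346269, f(31)=2178309, f(32)=3524578, f(33)=5702887, f(34)=9227465, f(35)=14930352, f(36)=24157817.

Final answer: 24157817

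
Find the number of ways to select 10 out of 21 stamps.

C(21,10) = 21!/(10! x 11!).

Final answer: \binom{21}{10} = 352716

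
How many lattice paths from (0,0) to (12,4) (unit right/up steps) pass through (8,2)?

Paths (0,0)->(8,2): C(10,2) = 45.
Paths (8,2)->(12,4): C(6,2) = 15.
By multiplication principle: 45 x 15.

Final answer: 675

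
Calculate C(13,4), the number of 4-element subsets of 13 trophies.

C(13,4) = 13!/(4! x (13-4)!).

Final answer: C(13,4) = 715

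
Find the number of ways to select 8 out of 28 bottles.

C(28,8) = 28!/(8! x 20!).

Final answer: \binom{28}{8} = 3108105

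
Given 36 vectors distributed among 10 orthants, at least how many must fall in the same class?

By pigeonhole with 36 objects and 10 categories: ceiling(36/10).

Final answer: 4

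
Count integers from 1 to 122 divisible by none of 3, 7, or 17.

|div by 3|=40, |div by 7|=17, |div by 17|=7.
|div by 3&7|=5, |div by 3&17|=2, |div by 7&17|=1, |div by all|=0.
By inclusion-exclusion, divisible by at least one: 40+17+7-5-2-1+0 = 56.
Not divisible by any: 122 - 56.

Final answer: 66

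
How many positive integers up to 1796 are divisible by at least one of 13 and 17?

Multiples of 13: 138. Multiples of 17: 105. Of both (lcm=221): 8.
By inclusion-exclusion: 138 + 105 - 8.

Final answer: 235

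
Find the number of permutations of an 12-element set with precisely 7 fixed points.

Choose which 7 elements are fixed: C(12,7) = 792.
Derange the remaining 5 using D(j) = (j-1)(D(j-1) + D(j-2)), D(0)=1, D(1)=0: D(2)=1, D(3)=2, D(4)=9, D(5)=44.
Total: 792 x 44.

Final answer: C(12,7) D(5) = 34848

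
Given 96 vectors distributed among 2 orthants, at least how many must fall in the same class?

By pigeonhole with 96 objects and 2 categories: ceiling(96/2).

Final answer: 48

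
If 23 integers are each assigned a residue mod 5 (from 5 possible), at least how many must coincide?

There are 5 possible values for residue mod 5. With 23 integers and 5 categories, by pigeonhole: ceiling(23/5).

Final answer: 5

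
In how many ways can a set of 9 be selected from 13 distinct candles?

C(13,9) = 13!/(9! x 4!).

Final answer: \binom{13}{9} = 715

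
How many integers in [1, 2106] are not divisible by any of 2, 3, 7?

|div by 2|=1053, |div by 3|=702, |div by 7|=300.
|div by 2&3|=351, |div by 2&7|=150, |div by 3&7|=100, |div by all|=50.
By inclusion-exclusion, divisible by at least one: 1053+702+300-351-150-100+50 = 1504.
Not divisible by any: 2106 - 1504.

Final answer: 602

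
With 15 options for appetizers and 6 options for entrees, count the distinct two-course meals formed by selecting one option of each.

By the multiplication principle: 15 x 6.

Final answer: 90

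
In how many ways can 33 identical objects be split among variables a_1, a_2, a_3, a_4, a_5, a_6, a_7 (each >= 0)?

Stars and bars with 33 stars and 6 bars:
C(33+7-1, 7-1) = C(39,6).

Final answer: C(39,6) = 3262623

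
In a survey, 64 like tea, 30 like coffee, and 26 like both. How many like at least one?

|A union B| = |A| + |B| - |A intersect B| = 64 + 30 - 26.

Final answer: 68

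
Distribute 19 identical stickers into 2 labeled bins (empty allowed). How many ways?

Stars and bars: C(n+k-1, k-1) = C(20,1).

Final answer: C(20,1) = 20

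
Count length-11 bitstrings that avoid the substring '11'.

Classify by the final bit: ...0 gives a(n-1) strings, ...01 gives a(n-2) strings. Thus a(n) = a(n-1) + a(n-2) with a(1)=2, a(2)=3.
Computing successive values: a(1)=2, a(2)=3, a(3)=5, a(4)=8, a(5)=13, a(6)=21, a(7)=34, a(8)=55, a(9)=89, a(10)=144, a(11)=233.

Final answer: 233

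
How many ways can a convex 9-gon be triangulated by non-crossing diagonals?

The structures are counted by the Catalan number C_n. Here n = 9 - 2 = 7.
C_n = C(2n,n) - C(2n,n+1), so C_{7} = C(14,7) - C(14,8) = 3432 - 3003.

Final answer: C_{7} = 429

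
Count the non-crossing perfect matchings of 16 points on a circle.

The structures are counted by the Catalan number C_n. Here n = 16/2 = 8.
C_n = (2n)!/(n!(n+1)!), so C_{8} = 16!/(8! x 9!) = C(16,8)/9 = 12870/9.

Final answer: C_{8} = 1430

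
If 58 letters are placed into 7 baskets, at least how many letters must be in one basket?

By the pigeonhole principle: ceiling(58/7).

Final answer: 9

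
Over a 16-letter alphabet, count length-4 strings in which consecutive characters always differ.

Let g(n) count such strings. g(1) = 16, and each valid string of length n-1 extends in 15 ways (any symbol but the last), so g(n) = 15 g(n-1).
Total: g(4) = 16 x 15^3.

Final answer: 16 x 15^{3} = 54000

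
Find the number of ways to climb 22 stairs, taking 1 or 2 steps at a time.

Condition on the final move: it is a 1-step (f(n-1) ways to get there) or a 2-step (f(n-2) ways), so f(n) = f(n-1) + f(n-2), with f(1)=1, f(2)=2.
Building up term by term: f(1)=1, f(2)=2, f(3)=3, f(4)=5, f(5)=8, f(6)=13, f(7)=21, f(8)=34, f(9)=55, f(10)=89, f(11)=144, f(12)=233, f(13)=377, f(14)=610, f(15)=987, f(16)=1597, f(17)=2584, f(18)=4181, f(19)=6765, f(20)=10946, f(21)=17711, f(22)=28657.

Final answer: 28657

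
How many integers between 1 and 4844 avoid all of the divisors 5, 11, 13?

|div by 5|=968, |div by 11|=440, |div by 13|=372.
|div by 5&11|=88, |div by 5&13|=74, |div by 11&13|=33, |div by all|=6.
By inclusion-exclusion, divisible by at least one: 968+440+372-88-74-33+6 = 1591.
Not divisible by any: 4844 - 1591.

Final answer: 3253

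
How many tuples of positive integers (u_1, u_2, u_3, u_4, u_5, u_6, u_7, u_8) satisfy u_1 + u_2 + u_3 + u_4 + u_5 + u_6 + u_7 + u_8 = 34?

Substitute u'_i = u_i - 1 (so u'_i >= 0). Then sum u'_i = 34 - 8 = 26.
Stars and bars: C(26+8-1, 8-1) = C(33,7).

Final answer: C(33,7) = 4272048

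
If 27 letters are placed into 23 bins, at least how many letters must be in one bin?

By the pigeonhole principle: ceiling(27/23).

Final answer: 2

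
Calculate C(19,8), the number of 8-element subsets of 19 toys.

C(19,8) = 19!/(8! x (19-8)!).

Final answer: C(19,8) = 75582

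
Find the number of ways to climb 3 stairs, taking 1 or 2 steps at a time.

Let f(n) count the ways. The last step is size 1 or 2, so f(n) = f(n-1) + f(n-2) with f(1)=1, f(2)=2.
Computing successive values: f(1)=1, f(2)=2, f(3)=3.

Final answer: 3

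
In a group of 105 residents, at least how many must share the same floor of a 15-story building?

There are 15 possible values for floor of a 15-story building. With 105 residents and 15 categories, by pigeonhole: ceiling(105/15).

Final answer: 7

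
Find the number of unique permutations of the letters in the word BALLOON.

Letters (A:1, B:1, L:2, N:1, O:2). Total letters: 7.
Permutations = 7!/(2! x 2!).

Final answer: 1260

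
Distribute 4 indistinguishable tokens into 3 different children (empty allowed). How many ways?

Stars and bars: C(n+k-1, k-1) = C(6,2).

Final answer: C(6,2) = 15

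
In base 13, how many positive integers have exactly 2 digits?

These are the integers in [13^1, 13^2), so the count is 13^2 - 13^1 = 12 x 13^1.

Final answer: 156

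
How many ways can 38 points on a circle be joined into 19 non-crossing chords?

The structures are counted by the Catalan number C_n. Here n = 38/2 = 19.
C_n = C(2n,n) - C(2n,n+1), so C_{19} = C(38,19) - C(38,20) = 35345263800 - 33578000610.

Final answer: C_{19} = 1767263190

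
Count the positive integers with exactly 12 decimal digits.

The leading digit cannot be 0 (9 options); the other 11 digits can be anything (10 options each).
Total: 9 x 10^11.

Final answer: 900000000000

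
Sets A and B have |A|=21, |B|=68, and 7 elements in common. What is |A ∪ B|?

|A union B| = |A| + |B| - |A intersect B| = 21 + 68 - 7.

Final answer: 82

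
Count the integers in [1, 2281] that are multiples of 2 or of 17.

Multiples of 2: 1140. Multiples of 17: 134. Of both (lcm=34): 67.
By inclusion-exclusion: 1140 + 134 - 67.

Final answer: 1207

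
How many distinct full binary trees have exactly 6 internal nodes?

This is a standard Catalan-number count: the answer is C_n. Here n = 6.
C_n = C(2n,n) - C(2n,n+1), so C_{6} = C(12,6) - C(12,7) = 924 - 792.

Final answer: C_{6} = 132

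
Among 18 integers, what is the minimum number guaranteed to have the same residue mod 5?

There are 5 possible values for residue mod 5. With 18 integers and 5 categories, by pigeonhole: ceiling(18/5).

Final answer: 4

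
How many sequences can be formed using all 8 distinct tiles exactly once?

The number of ways to arrange 8 distinct objects is 8!.

Final answer: 8! = 40320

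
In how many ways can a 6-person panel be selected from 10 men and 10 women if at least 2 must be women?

Sum over valid woman counts:
C(10,2)C(10,4) = 9450
C(10,3)C(10,3) = 14400
C(10,4)C(10,2) = 9450
C(10,5)C(10,1) = 2520
C(10,6)C(10,0) = 210
Total: 9450 + 14400 + 9450 + 2520 + 210.

Final answer: 36030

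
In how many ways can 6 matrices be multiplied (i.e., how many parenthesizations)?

This is counted by the nth Catalan number C_n. Here n = 6 - 1 = 5.
C_n = C(2n,n)/(n+1), so C_{5} = C(10,5)/6 = 252/6.

Final answer: C_{5} = 42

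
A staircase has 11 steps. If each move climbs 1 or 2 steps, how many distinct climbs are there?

Let f(n) count the ways. The last step is size 1 or 2, so f(n) = f(n-1) + f(n-2) with f(1)=1, f(2)=2.
Computing successive values: f(1)=1, f(2)=2, f(3)=3, f(4)=5, f(5)=8, f(6)=13, f(7)=21, f(8)=34, f(9)=55, f(10)=89, f(11)=144.

Final answer: 144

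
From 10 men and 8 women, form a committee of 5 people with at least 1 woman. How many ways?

Sum over valid woman counts:
C(8,1)C(10,4) = 1680
C(8,2)C(10,3) = 3360
C(8,3)C(10,2) = 2520
C(8,4)C(10,1) = 700
C(8,5)C(10,0) = 56
Total: 1680 + 3360 + 2520 + 700 + 56.

Final answer: 8316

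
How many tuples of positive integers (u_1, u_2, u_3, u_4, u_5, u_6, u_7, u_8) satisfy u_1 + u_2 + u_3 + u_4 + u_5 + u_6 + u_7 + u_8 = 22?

Substitute u'_i = u_i - 1 (so u'_i >= 0). Then sum u'_i = 22 - 8 = 14.
Stars and bars: C(14+8-1, 8-1) = C(21,7).

Final answer: C(21,7) = 116280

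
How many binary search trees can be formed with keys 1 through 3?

This is counted by the nth Catalan number C_n. Here n = 3.
C_n = C(2n,n) - C(2n,n+1), so C_{3} = C(6,3) - C(6,4) = 20 - 15.

Final answer: C_{3} = 5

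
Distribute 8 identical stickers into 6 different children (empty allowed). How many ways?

Stars and bars: C(n+k-1, k-1) = C(13,5).

Final answer: C(13,5) = 1287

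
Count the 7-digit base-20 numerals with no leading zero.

These are the integers in [20^6, 20^7), so the count is 20^7 - 20^6 = 19 x 20^6.

Final answer: 1216000000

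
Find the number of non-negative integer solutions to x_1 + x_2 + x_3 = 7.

Stars and bars with 7 stars and 2 bars:
C(7+3-1, 3-1) = C(9,2).

Final answer: C(9,2) = 36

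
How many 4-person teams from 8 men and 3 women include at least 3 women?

Sum over valid woman counts:
C(3,3)C(8,1).

Final answer: 8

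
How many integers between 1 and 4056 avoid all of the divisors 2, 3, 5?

|div by 2|=2028, |div by 3|=1352, |div by 5|=811.
|div by 2&3|=676, |div by 2&5|=405, |div by 3&5|=270, |div by all|=135.
By inclusion-exclusion, divisible by at least one: 2028+1352+811-676-405-270+135 = 2975.
Not divisible by any: 4056 - 2975.

Final answer: 1081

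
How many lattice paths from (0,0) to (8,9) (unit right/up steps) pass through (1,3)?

Paths (0,0)->(1,3): C(4,3) = 4.
Paths (1,3)->(8,9): C(13,6) = 1716.
By multiplication principle: 4 x 1716.

Final answer: 6864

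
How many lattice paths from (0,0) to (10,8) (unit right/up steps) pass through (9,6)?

Paths (0,0)->(9,6): C(15,6) = 5005.
Paths (9,6)->(10,8): C(3,2) = 3.
By multiplication principle: 5005 x 3.

Final answer: 15015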